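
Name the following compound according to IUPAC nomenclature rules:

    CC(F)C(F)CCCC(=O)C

The longest chain bearing the carbonyl is 8 carbons long (octane).
The highest-priority functional group is a ketone (C=O on an internal carbon), so the name ends in -one.
Choose the numbering such that numbering from this end puts the carbonyl group at C-2 rather than C-7.
This places the carbonyl at C-2; fluoro groups at C-6 and C-7.
Assembling the pieces gives 6,7-difluorooctan-2-one.

6,7-difluorooctan-2-one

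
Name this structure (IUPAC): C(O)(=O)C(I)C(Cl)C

3-chloro-2-iodobutanoic acid

The longest chain bearing the –COOH group is 4 carbons long (butane).
The highest-priority functional group is a carboxylic acid (terminal –COOH), so the name ends in -oic acid.
Number the chain so that the carboxylic acid carbon is C-1 by definition.
That gives a chloro group at C-3; an iodo group at C-2.
The substituents are ordered alphabetically, ignoring any di-/tri- multipliers.
Assembling the pieces gives 3-chloro-2-iodobutanoic acid.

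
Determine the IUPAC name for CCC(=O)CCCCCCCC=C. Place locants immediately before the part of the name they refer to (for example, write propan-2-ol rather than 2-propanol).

dodec-11-en-3-one

Counting along the main chain through the carbonyl and the multiple bond gives 12 carbons: the parent is dodecane.
The principal characteristic group is a ketone (C=O on an internal carbon), named with the suffix -one.
A C=C double bond in the chain gives the infix -ene-.
Number the chain so that numbering from this end puts the carbonyl group at C-3 rather than C-10.
That gives the carbonyl at C-3; the double bond between C-11 and C-12.
The name is dodec-11-en-3-one.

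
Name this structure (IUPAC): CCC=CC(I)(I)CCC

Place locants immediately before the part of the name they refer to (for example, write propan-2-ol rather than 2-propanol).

5,5-diiodooct-3-ene

Counting along the main chain through the multiple bond gives 8 carbons: the parent is octane.
The chain contains a C=C double bond, so the unsaturation ending is -ene.
Choose the numbering such that numbering from this end puts the double bond at C-3 rather than C-5.
This places the double bond between C-3 and C-4; two iodo groups at C-5.
Putting it together: 5,5-diiodooct-3-ene.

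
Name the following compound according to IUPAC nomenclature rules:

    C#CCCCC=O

Counting along the main chain through the –CHO group and the multiple bond gives 6 carbons: the parent is hexane.
The principal characteristic group is an aldehyde (terminal –CHO), named with the suffix -al.
The chain contains a C≡C triple bond, so the unsaturation ending is -yne.
The numbering direction is chosen so that the aldehyde carbon is C-1 by definition.
That gives the triple bond between C-5 and C-6.
Putting it together: hex-5-ynal.

hex-5-ynal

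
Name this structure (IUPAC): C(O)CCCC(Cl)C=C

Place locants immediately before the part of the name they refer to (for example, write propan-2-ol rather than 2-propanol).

5-chlorohept-6-en-1-ol

The longest chain bearing the –OH group and the multiple bond is 7 carbons long (heptane).
The highest-priority functional group is an alcohol (–OH), so the name ends in -ol.
There is one C=C double bond, indicated by the ending -ene.
Number the chain so that numbering from this end puts the hydroxyl group at C-1 rather than C-7.
That gives the hydroxyl at C-1; the double bond between C-6 and C-7; a chloro group at C-5.
The name is 5-chlorohept-6-en-1-ol.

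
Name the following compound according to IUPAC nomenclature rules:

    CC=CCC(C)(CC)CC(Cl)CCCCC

The longest chain bearing the multiple bond is 12 carbons long (dodecane).
A C=C double bond in the chain gives the infix -ene-.
Number the chain so that numbering from this end puts the double bond at C-2 rather than C-10.
That gives the double bond between C-2 and C-3; a chloro group at C-7; an ethyl group at C-5; a methyl group at C-5.
Substituent prefixes are cited in alphabetical order (multiplying prefixes like di-/tri- are ignored for ordering).
Assembling the pieces gives 7-chloro-5-ethyl-5-methyldodec-2-ene.

7-chloro-5-ethyl-5-methyldodec-2-ene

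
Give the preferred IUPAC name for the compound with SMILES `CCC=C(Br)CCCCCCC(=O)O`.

8-bromoundec-8-enoic acid

The longest chain bearing the –COOH group and the multiple bond is 11 carbons long (undecane).
A carboxylic acid (terminal –COOH) is the principal characteristic group, giving the suffix -oic acid.
A C=C double bond in the chain gives the infix -ene-.
Choose the numbering such that the carboxylic acid carbon is C-1 by definition.
With this numbering: the double bond between C-8 and C-9; a bromo group at C-8.
Putting it together: 8-bromoundec-8-enoic acid.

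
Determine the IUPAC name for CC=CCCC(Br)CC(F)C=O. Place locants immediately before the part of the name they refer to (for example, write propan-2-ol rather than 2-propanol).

4-bromo-2-fluoronon-7-enal

The longest chain bearing the –CHO group and the multiple bond is 9 carbons long (nonane).
An aldehyde (terminal –CHO) is the principal characteristic group, giving the suffix -al.
A C=C double bond in the chain gives the infix -ene-.
Number the chain so that the aldehyde carbon is C-1 by definition.
With this numbering: the double bond between C-7 and C-8; a bromo group at C-4; a fluoro group at C-2.
The substituents are ordered alphabetically, ignoring any di-/tri- multipliers.
The name is 4-bromo-2-fluoronon-7-enal.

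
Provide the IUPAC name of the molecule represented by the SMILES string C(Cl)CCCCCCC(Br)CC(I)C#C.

The longest carbon chain that includes the multiple bond has 12 carbons, so the parent hydride is dodecane.
A C≡C triple bond in the chain gives the infix -yne-.
Choose the numbering such that numbering from this end puts the triple bond at C-1 rather than C-11.
That gives the triple bond between C-1 and C-2; a bromo group at C-5; a chloro group at C-12; an iodo group at C-3.
The substituents are ordered alphabetically, ignoring any di-/tri- multipliers.
Assembling the pieces gives 5-bromo-12-chloro-3-iodododec-1-yne.

5-bromo-12-chloro-3-iodododec-1-yne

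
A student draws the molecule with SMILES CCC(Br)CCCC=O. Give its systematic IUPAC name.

5-bromoheptanal

The longest carbon chain that includes the –CHO group has 7 carbons, so the parent hydride is heptane.
The highest-priority functional group is an aldehyde (terminal –CHO), so the name ends in -al.
The numbering direction is chosen so that the aldehyde carbon is C-1 by definition.
This places a bromo group at C-5.
The name is 5-bromoheptanal.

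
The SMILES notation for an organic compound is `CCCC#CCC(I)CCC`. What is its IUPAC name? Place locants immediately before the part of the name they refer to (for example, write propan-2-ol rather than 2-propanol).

The longest chain bearing the multiple bond is 10 carbons long (decane).
A C≡C triple bond in the chain gives the infix -yne-.
The numbering direction is chosen so that numbering from this end puts the triple bond at C-4 rather than C-6.
This places the triple bond between C-4 and C-5; an iodo group at C-7.
Assembling the pieces gives 7-iododec-4-yne.

7-iododec-4-yne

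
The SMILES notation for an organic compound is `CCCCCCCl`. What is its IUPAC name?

The longest continuous carbon chain has 6 atoms, so the parent hydride is hexane.
Choose the numbering such that the substituent locant set {1} is lower than {6} at the first point of difference.
With this numbering: a chloro group at C-1.
Assembling the pieces gives 1-chlorohexane.

1-chlorohexane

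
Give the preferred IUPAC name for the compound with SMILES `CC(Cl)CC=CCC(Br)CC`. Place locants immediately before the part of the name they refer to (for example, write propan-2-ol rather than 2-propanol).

7-bromo-2-chloronon-4-ene

The longest carbon chain that includes the multiple bond has 9 carbons, so the parent hydride is nonane.
The chain contains a C=C double bond, so the unsaturation ending is -ene.
The numbering direction is chosen so that numbering from this end puts the double bond at C-4 rather than C-5.
That gives the double bond between C-4 and C-5; a bromo group at C-7; a chloro group at C-2.
The substituents are ordered alphabetically, ignoring any di-/tri- multipliers.
Assembling the pieces gives 7-bromo-2-chloronon-4-ene.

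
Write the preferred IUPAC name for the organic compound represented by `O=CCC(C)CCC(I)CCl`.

7-chloro-6-iodo-3-methylheptanal

Counting along the main chain through the –CHO group gives 7 carbons: the parent is heptane.
An aldehyde (terminal –CHO) is the principal characteristic group, giving the suffix -al.
Choose the numbering such that the aldehyde carbon is C-1 by definition.
That gives a chloro group at C-7; an iodo group at C-6; a methyl group at C-3.
The substituents are ordered alphabetically, ignoring any di-/tri- multipliers.
The name is 7-chloro-6-iodo-3-methylheptanal.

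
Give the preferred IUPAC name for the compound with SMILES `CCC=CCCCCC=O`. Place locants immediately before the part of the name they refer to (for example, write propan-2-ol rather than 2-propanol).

The longest chain bearing the –CHO group and the multiple bond is 9 carbons long (nonane).
An aldehyde (terminal –CHO) is the principal characteristic group, giving the suffix -al.
There is one C=C double bond, indicated by the ending -ene.
Choose the numbering such that the aldehyde carbon is C-1 by definition.
That gives the double bond between C-6 and C-7.
Assembling the pieces gives non-6-enal.

non-6-enal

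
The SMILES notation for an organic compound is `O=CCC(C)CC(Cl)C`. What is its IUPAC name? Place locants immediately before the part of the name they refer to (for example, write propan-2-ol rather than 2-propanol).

The longest carbon chain that includes the –CHO group has 6 carbons, so the parent hydride is hexane.
The principal characteristic group is an aldehyde (terminal –CHO), named with the suffix -al.
The numbering direction is chosen so that the aldehyde carbon is C-1 by definition.
With this numbering: a chloro group at C-5; a methyl group at C-3.
Substituent prefixes are cited in alphabetical order (multiplying prefixes like di-/tri- are ignored for ordering).
Putting it together: 5-chloro-3-methylhexanal.

5-chloro-3-methylhexanal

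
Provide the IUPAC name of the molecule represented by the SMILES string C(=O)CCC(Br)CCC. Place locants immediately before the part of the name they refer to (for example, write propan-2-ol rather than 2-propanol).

4-bromoheptanal

Counting along the main chain through the –CHO group gives 7 carbons: the parent is heptane.
An aldehyde (terminal –CHO) is the principal characteristic group, giving the suffix -al.
Number the chain so that the aldehyde carbon is C-1 by definition.
This places a bromo group at C-4.
Putting it together: 4-bromoheptanal.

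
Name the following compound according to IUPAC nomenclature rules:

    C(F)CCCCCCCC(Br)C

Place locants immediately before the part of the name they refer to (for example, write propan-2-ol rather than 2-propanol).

The longest continuous carbon chain has 10 atoms, so the parent hydride is decane.
Number the chain so that the substituent locant set {1,9} is lower than {2,10} at the first point of difference.
With this numbering: a bromo group at C-9; a fluoro group at C-1.
Substituent prefixes are cited in alphabetical order (multiplying prefixes like di-/tri- are ignored for ordering).
Putting it together: 9-bromo-1-fluorodecane.

9-bromo-1-fluorodecane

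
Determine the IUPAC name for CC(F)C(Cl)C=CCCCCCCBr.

11-bromo-3-chloro-2-fluoroundec-4-ene

The longest carbon chain that includes the multiple bond has 11 carbons, so the parent hydride is undecane.
A C=C double bond in the chain gives the infix -ene-.
Choose the numbering such that numbering from this end puts the double bond at C-4 rather than C-7.
That gives the double bond between C-4 and C-5; a bromo group at C-11; a chloro group at C-3; a fluoro group at C-2.
The substituents are ordered alphabetically, ignoring any di-/tri- multipliers.
The name is 11-bromo-3-chloro-2-fluoroundec-4-ene.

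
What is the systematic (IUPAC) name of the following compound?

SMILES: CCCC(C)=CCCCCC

The longest carbon chain that includes the multiple bond has 10 carbons, so the parent hydride is decane.
A C=C double bond in the chain gives the infix -ene-.
The numbering direction is chosen so that numbering from this end puts the double bond at C-4 rather than C-6.
That gives the double bond between C-4 and C-5; a methyl group at C-4.
Assembling the pieces gives 4-methyldec-4-ene.

4-methyldec-4-ene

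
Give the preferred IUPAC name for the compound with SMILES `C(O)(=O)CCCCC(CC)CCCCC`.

6-ethylundecanoic acid

Counting along the main chain through the –COOH group gives 11 carbons: the parent is undecane.
The principal characteristic group is a carboxylic acid (terminal –COOH), named with the suffix -oic acid.
Choose the numbering such that the carboxylic acid carbon is C-1 by definition.
That gives an ethyl group at C-6.
The name is 6-ethylundecanoic acid.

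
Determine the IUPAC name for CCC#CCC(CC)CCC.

6-ethylnon-3-yne

The longest chain bearing the multiple bond is 9 carbons long (nonane).
There is one C≡C triple bond, indicated by the ending -yne.
The numbering direction is chosen so that numbering from this end puts the triple bond at C-3 rather than C-6.
That gives the triple bond between C-3 and C-4; an ethyl group at C-6.
Putting it together: 6-ethylnon-3-yne.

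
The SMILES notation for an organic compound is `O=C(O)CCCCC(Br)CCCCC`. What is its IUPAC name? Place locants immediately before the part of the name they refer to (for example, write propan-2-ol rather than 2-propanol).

Counting along the main chain through the –COOH group gives 11 carbons: the parent is undecane.
A carboxylic acid (terminal –COOH) is the principal characteristic group, giving the suffix -oic acid.
Number the chain so that the carboxylic acid carbon is C-1 by definition.
That gives a bromo group at C-6.
Putting it together: 6-bromoundecanoic acid.

6-bromoundecanoic acid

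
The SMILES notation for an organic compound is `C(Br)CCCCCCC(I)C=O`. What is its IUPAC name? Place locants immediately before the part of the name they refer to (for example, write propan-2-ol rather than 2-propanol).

The longest chain bearing the –CHO group is 9 carbons long (nonane).
An aldehyde (terminal –CHO) is the principal characteristic group, giving the suffix -al.
The numbering direction is chosen so that the aldehyde carbon is C-1 by definition.
With this numbering: a bromo group at C-9; an iodo group at C-2.
The substituents are ordered alphabetically, ignoring any di-/tri- multipliers.
The name is 9-bromo-2-iodononanal.

9-bromo-2-iodononanal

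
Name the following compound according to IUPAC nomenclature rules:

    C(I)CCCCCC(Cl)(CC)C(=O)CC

The longest carbon chain that includes the carbonyl has 10 carbons, so the parent hydride is decane.
The highest-priority functional group is a ketone (C=O on an internal carbon), so the name ends in -one.
The numbering direction is chosen so that numbering from this end puts the carbonyl group at C-3 rather than C-8.
This places the carbonyl at C-3; a chloro group at C-4; an ethyl group at C-4; an iodo group at C-10.
Substituent prefixes are cited in alphabetical order (multiplying prefixes like di-/tri- are ignored for ordering).
Putting it together: 4-chloro-4-ethyl-10-iododecan-3-one.

4-chloro-4-ethyl-10-iododecan-3-one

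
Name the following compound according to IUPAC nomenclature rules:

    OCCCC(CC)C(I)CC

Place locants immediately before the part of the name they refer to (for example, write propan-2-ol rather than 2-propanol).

4-ethyl-5-iodoheptan-1-ol

The longest chain bearing the –OH group is 7 carbons long (heptane).
The principal characteristic group is an alcohol (–OH), named with the suffix -ol.
The numbering direction is chosen so that numbering from this end puts the hydroxyl group at C-1 rather than C-7.
This places the hydroxyl at C-1; an ethyl group at C-4; an iodo group at C-5.
Prefixes are listed alphabetically: ethyl, iodo.
Assembling the pieces gives 4-ethyl-5-iodoheptan-1-ol.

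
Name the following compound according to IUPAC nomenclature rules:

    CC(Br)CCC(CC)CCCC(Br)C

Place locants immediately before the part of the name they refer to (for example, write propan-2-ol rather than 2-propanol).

2,9-dibromo-5-ethyldecane

The longest carbon chain is 10 atoms: the parent is decane.
Choose the numbering such that the substituent locant set {2,5,9} is lower than {2,6,9} at the first point of difference.
This places bromo groups at C-2 and C-9; an ethyl group at C-5.
Substituent prefixes are cited in alphabetical order (multiplying prefixes like di-/tri- are ignored for ordering).
The name is 2,9-dibromo-5-ethyldecane.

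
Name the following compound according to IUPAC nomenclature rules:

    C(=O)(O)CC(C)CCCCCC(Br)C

The longest chain bearing the –COOH group is 10 carbons long (decane).
A carboxylic acid (terminal –COOH) is the principal characteristic group, giving the suffix -oic acid.
Choose the numbering such that the carboxylic acid carbon is C-1 by definition.
That gives a bromo group at C-9; a methyl group at C-3.
Substituent prefixes are cited in alphabetical order (multiplying prefixes like di-/tri- are ignored for ordering).
The name is 9-bromo-3-methyldecanoic acid.

9-bromo-3-methyldecanoic acid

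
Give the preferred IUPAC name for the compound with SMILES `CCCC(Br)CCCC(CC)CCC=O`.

Counting along the main chain through the –CHO group gives 11 carbons: the parent is undecane.
The highest-priority functional group is an aldehyde (terminal –CHO), so the name ends in -al.
Choose the numbering such that the aldehyde carbon is C-1 by definition.
This places a bromo group at C-8; an ethyl group at C-4.
Substituent prefixes are cited in alphabetical order (multiplying prefixes like di-/tri- are ignored for ordering).
Assembling the pieces gives 8-bromo-4-ethylundecanal.

8-bromo-4-ethylundecanal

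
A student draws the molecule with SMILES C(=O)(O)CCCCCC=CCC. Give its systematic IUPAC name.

The longest chain bearing the –COOH group and the multiple bond is 10 carbons long (decane).
The highest-priority functional group is a carboxylic acid (terminal –COOH), so the name ends in -oic acid.
A C=C double bond in the chain gives the infix -ene-.
The numbering direction is chosen so that the carboxylic acid carbon is C-1 by definition.
With this numbering: the double bond between C-7 and C-8.
Assembling the pieces gives dec-7-enoic acid.

dec-7-enoic acid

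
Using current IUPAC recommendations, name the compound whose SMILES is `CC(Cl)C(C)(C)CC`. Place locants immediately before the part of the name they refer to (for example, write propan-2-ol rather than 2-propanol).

2-chloro-3,3-dimethylpentane

The longest continuous carbon chain has 5 atoms, so the parent hydride is pentane.
Choose the numbering such that the substituent locant set {2,3,3} is lower than {3,3,4} at the first point of difference.
This places a chloro group at C-2; two methyl groups at C-3.
The substituents are ordered alphabetically, ignoring any di-/tri- multipliers.
The name is 2-chloro-3,3-dimethylpentane.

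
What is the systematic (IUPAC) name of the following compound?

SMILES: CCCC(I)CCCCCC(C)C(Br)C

2-bromo-9-iodo-3-methyldodecane

The longest continuous carbon chain has 12 atoms, so the parent hydride is dodecane.
The numbering direction is chosen so that the substituent locant set {2,3,9} is lower than {4,10,11} at the first point of difference.
That gives a bromo group at C-2; an iodo group at C-9; a methyl group at C-3.
The substituents are ordered alphabetically, ignoring any di-/tri- multipliers.
Putting it together: 2-bromo-9-iodo-3-methyldodecane.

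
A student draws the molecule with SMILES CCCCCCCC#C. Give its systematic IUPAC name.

non-1-yne

The longest chain bearing the multiple bond is 9 carbons long (nonane).
The chain contains a C≡C triple bond, so the unsaturation ending is -yne.
Choose the numbering such that numbering from this end puts the triple bond at C-1 rather than C-8.
That gives the triple bond between C-1 and C-2.
Assembling the pieces gives non-1-yne.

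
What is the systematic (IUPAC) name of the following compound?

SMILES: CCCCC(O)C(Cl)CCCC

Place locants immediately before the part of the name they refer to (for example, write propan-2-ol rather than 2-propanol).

Counting along the main chain through the –OH group gives 10 carbons: the parent is decane.
The highest-priority functional group is an alcohol (–OH), so the name ends in -ol.
Number the chain so that numbering from this end puts the hydroxyl group at C-5 rather than C-6.
With this numbering: the hydroxyl at C-5; a chloro group at C-6.
Putting it together: 6-chlorodecan-5-ol.

6-chlorodecan-5-ol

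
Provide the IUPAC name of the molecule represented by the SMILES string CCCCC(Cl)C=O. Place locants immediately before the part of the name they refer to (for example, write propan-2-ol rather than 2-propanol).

2-chlorohexanal

Counting along the main chain through the –CHO group gives 6 carbons: the parent is hexane.
An aldehyde (terminal –CHO) is the principal characteristic group, giving the suffix -al.
The numbering direction is chosen so that the aldehyde carbon is C-1 by definition.
With this numbering: a chloro group at C-2.
The name is 2-chlorohexanal.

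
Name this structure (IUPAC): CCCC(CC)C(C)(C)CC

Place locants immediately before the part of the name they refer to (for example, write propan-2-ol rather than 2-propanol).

The longest continuous carbon chain has 7 atoms, so the parent hydride is heptane.
Number the chain so that the substituent locant set {3,3,4} is lower than {4,5,5} at the first point of difference.
That gives an ethyl group at C-4; two methyl groups at C-3.
Substituent prefixes are cited in alphabetical order (multiplying prefixes like di-/tri- are ignored for ordering).
Putting it together: 4-ethyl-3,3-dimethylheptane.

4-ethyl-3,3-dimethylheptane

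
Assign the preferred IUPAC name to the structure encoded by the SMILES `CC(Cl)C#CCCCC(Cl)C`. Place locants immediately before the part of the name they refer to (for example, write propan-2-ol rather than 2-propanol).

Counting along the main chain through the multiple bond gives 9 carbons: the parent is nonane.
The chain contains a C≡C triple bond, so the unsaturation ending is -yne.
The numbering direction is chosen so that numbering from this end puts the triple bond at C-3 rather than C-6.
With this numbering: the triple bond between C-3 and C-4; chloro groups at C-2 and C-8.
The name is 2,8-dichloronon-3-yne.

2,8-dichloronon-3-yne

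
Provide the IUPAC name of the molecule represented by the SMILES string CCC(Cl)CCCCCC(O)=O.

7-chlorononanoic acid

The longest carbon chain that includes the –COOH group has 9 carbons, so the parent hydride is nonane.
The highest-priority functional group is a carboxylic acid (terminal –COOH), so the name ends in -oic acid.
Number the chain so that the carboxylic acid carbon is C-1 by definition.
With this numbering: a chloro group at C-7.
The name is 7-chlorononanoic acid.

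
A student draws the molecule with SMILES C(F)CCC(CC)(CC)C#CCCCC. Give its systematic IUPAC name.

4,4-diethyl-1-fluorodec-5-yne

The longest carbon chain that includes the multiple bond has 10 carbons, so the parent hydride is decane.
A C≡C triple bond in the chain gives the infix -yne-.
The numbering direction is chosen so that the substituent locant set {1,4,4} is lower than {7,7,10} at the first point of difference.
This places the triple bond between C-5 and C-6; two ethyl groups at C-4; a fluoro group at C-1.
The substituents are ordered alphabetically, ignoring any di-/tri- multipliers.
The name is 4,4-diethyl-1-fluorodec-5-yne.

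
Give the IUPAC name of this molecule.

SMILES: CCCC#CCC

Counting along the main chain through the multiple bond gives 7 carbons: the parent is heptane.
A C≡C triple bond in the chain gives the infix -yne-.
The numbering direction is chosen so that numbering from this end puts the triple bond at C-3 rather than C-4.
That gives the triple bond between C-3 and C-4.
The name is hept-3-yne.

hept-3-yne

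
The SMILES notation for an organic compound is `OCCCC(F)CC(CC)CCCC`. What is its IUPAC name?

The longest carbon chain that includes the –OH group has 10 carbons, so the parent hydride is decane.
An alcohol (–OH) is the principal characteristic group, giving the suffix -ol.
Number the chain so that numbering from this end puts the hydroxyl group at C-1 rather than C-10.
With this numbering: the hydroxyl at C-1; an ethyl group at C-6; a fluoro group at C-4.
The substituents are ordered alphabetically, ignoring any di-/tri- multipliers.
Putting it together: 6-ethyl-4-fluorodecan-1-ol.

6-ethyl-4-fluorodecan-1-ol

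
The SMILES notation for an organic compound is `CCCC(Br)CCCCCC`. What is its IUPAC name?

The longest carbon chain is 10 atoms: the parent is decane.
The numbering direction is chosen so that the substituent locant set {4} is lower than {7} at the first point of difference.
With this numbering: a bromo group at C-4.
Assembling the pieces gives 4-bromodecane.

4-bromodecane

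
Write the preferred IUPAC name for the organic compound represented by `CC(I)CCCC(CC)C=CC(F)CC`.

6-ethyl-3-fluoro-10-iodoundec-4-ene

Counting along the main chain through the multiple bond gives 11 carbons: the parent is undecane.
A C=C double bond in the chain gives the infix -ene-.
Number the chain so that numbering from this end puts the double bond at C-4 rather than C-7.
This places the double bond between C-4 and C-5; an ethyl group at C-6; a fluoro group at C-3; an iodo group at C-10.
Substituent prefixes are cited in alphabetical order (multiplying prefixes like di-/tri- are ignored for ordering).
The name is 6-ethyl-3-fluoro-10-iodoundec-4-ene.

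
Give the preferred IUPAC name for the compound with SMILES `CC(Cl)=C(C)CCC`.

The longest chain bearing the multiple bond is 6 carbons long (hexane).
There is one C=C double bond, indicated by the ending -ene.
Choose the numbering such that numbering from this end puts the double bond at C-2 rather than C-4.
This places the double bond between C-2 and C-3; a chloro group at C-2; a methyl group at C-3.
Substituent prefixes are cited in alphabetical order (multiplying prefixes like di-/tri- are ignored for ordering).
Assembling the pieces gives 2-chloro-3-methylhex-2-ene.

2-chloro-3-methylhex-2-ene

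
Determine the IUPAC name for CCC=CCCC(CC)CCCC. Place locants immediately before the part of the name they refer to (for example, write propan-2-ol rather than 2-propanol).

The longest chain bearing the multiple bond is 11 carbons long (undecane).
There is one C=C double bond, indicated by the ending -ene.
The numbering direction is chosen so that numbering from this end puts the double bond at C-3 rather than C-8.
That gives the double bond between C-3 and C-4; an ethyl group at C-7.
Assembling the pieces gives 7-ethylundec-3-ene.

7-ethylundec-3-ene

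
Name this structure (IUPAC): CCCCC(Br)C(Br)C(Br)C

2,3,4-tribromooctane

The parent chain contains 8 carbons (octane).
The numbering direction is chosen so that the substituent locant set {2,3,4} is lower than {5,6,7} at the first point of difference.
This places bromo groups at C-2 and C-3 and C-4.
Assembling the pieces gives 2,3,4-tribromooctane.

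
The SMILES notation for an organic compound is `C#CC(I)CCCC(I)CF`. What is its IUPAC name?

Counting along the main chain through the multiple bond gives 8 carbons: the parent is octane.
The chain contains a C≡C triple bond, so the unsaturation ending is -yne.
Number the chain so that numbering from this end puts the triple bond at C-1 rather than C-7.
With this numbering: the triple bond between C-1 and C-2; a fluoro group at C-8; iodo groups at C-3 and C-7.
Substituent prefixes are cited in alphabetical order (multiplying prefixes like di-/tri- are ignored for ordering).
Assembling the pieces gives 8-fluoro-3,7-diiodooct-1-yne.

8-fluoro-3,7-diiodooct-1-yne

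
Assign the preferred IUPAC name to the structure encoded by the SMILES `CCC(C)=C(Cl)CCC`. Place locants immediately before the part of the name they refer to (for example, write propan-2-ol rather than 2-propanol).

The longest chain bearing the multiple bond is 7 carbons long (heptane).
The chain contains a C=C double bond, so the unsaturation ending is -ene.
Number the chain so that numbering from this end puts the double bond at C-3 rather than C-4.
This places the double bond between C-3 and C-4; a chloro group at C-4; a methyl group at C-3.
The substituents are ordered alphabetically, ignoring any di-/tri- multipliers.
The name is 4-chloro-3-methylhept-3-ene.

4-chloro-3-methylhept-3-ene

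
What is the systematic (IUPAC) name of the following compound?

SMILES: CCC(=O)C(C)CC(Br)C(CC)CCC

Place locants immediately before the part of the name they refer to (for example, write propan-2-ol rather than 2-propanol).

6-bromo-7-ethyl-4-methyldecan-3-one

The longest chain bearing the carbonyl is 10 carbons long (decane).
The principal characteristic group is a ketone (C=O on an internal carbon), named with the suffix -one.
Number the chain so that numbering from this end puts the carbonyl group at C-3 rather than C-8.
This places the carbonyl at C-3; a bromo group at C-6; an ethyl group at C-7; a methyl group at C-4.
The substituents are ordered alphabetically, ignoring any di-/tri- multipliers.
Assembling the pieces gives 6-bromo-7-ethyl-4-methyldecan-3-one.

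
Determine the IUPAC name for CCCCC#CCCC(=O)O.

non-4-ynoic acid

The longest carbon chain that includes the –COOH group and the multiple bond has 9 carbons, so the parent hydride is nonane.
The highest-priority functional group is a carboxylic acid (terminal –COOH), so the name ends in -oic acid.
There is one C≡C triple bond, indicated by the ending -yne.
Number the chain so that the carboxylic acid carbon is C-1 by definition.
This places the triple bond between C-4 and C-5.
Putting it together: non-4-ynoic acid.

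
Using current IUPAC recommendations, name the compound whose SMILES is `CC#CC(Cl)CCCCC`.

4-chloronon-2-yne

The longest carbon chain that includes the multiple bond has 9 carbons, so the parent hydride is nonane.
A C≡C triple bond in the chain gives the infix -yne-.
The numbering direction is chosen so that numbering from this end puts the triple bond at C-2 rather than C-7.
With this numbering: the triple bond between C-2 and C-3; a chloro group at C-4.
The name is 4-chloronon-2-yne.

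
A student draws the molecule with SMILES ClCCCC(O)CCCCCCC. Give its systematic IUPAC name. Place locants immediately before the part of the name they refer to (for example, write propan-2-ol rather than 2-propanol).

1-chloroundecan-4-ol

The longest carbon chain that includes the –OH group has 11 carbons, so the parent hydride is undecane.
The highest-priority functional group is an alcohol (–OH), so the name ends in -ol.
Choose the numbering such that numbering from this end puts the hydroxyl group at C-4 rather than C-8.
With this numbering: the hydroxyl at C-4; a chloro group at C-1.
Putting it together: 1-chloroundecan-4-ol.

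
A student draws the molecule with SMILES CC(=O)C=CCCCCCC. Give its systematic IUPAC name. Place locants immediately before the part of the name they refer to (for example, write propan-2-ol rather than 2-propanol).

Counting along the main chain through the carbonyl and the multiple bond gives 10 carbons: the parent is decane.
The principal characteristic group is a ketone (C=O on an internal carbon), named with the suffix -one.
A C=C double bond in the chain gives the infix -ene-.
Choose the numbering such that numbering from this end puts the carbonyl group at C-2 rather than C-9.
With this numbering: the carbonyl at C-2; the double bond between C-3 and C-4.
Putting it together: dec-3-en-2-one.

dec-3-en-2-one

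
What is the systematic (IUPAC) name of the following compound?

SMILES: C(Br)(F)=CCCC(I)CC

1-bromo-1-fluoro-5-iodohept-1-ene

The longest carbon chain that includes the multiple bond has 7 carbons, so the parent hydride is heptane.
A C=C double bond in the chain gives the infix -ene-.
The numbering direction is chosen so that numbering from this end puts the double bond at C-1 rather than C-6.
This places the double bond between C-1 and C-2; a bromo group at C-1; a fluoro group at C-1; an iodo group at C-5.
Prefixes are listed alphabetically: bromo, fluoro, iodo.
The name is 1-bromo-1-fluoro-5-iodohept-1-ene.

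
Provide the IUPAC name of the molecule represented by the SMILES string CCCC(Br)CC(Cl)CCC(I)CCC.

The longest carbon chain is 12 atoms: the parent is dodecane.
Number the chain so that the substituent locant set {4,6,9} is lower than {4,7,9} at the first point of difference.
With this numbering: a bromo group at C-4; a chloro group at C-6; an iodo group at C-9.
Prefixes are listed alphabetically: bromo, chloro, iodo.
Putting it together: 4-bromo-6-chloro-9-iodododecane.

4-bromo-6-chloro-9-iodododecane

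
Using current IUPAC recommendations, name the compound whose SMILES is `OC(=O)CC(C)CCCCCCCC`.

3-methylundecanoic acid

Counting along the main chain through the –COOH group gives 11 carbons: the parent is undecane.
The principal characteristic group is a carboxylic acid (terminal –COOH), named with the suffix -oic acid.
The numbering direction is chosen so that the carboxylic acid carbon is C-1 by definition.
This places a methyl group at C-3.
The name is 3-methylundecanoic acid.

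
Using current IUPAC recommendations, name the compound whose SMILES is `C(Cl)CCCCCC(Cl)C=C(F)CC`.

5,11-dichloro-3-fluoroundec-3-ene

Counting along the main chain through the multiple bond gives 11 carbons: the parent is undecane.
There is one C=C double bond, indicated by the ending -ene.
Number the chain so that numbering from this end puts the double bond at C-3 rather than C-8.
With this numbering: the double bond between C-3 and C-4; chloro groups at C-5 and C-11; a fluoro group at C-3.
The substituents are ordered alphabetically, ignoring any di-/tri- multipliers.
Assembling the pieces gives 5,11-dichloro-3-fluoroundec-3-ene.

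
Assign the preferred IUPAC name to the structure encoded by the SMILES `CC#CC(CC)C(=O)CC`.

Counting along the main chain through the carbonyl and the multiple bond gives 7 carbons: the parent is heptane.
The principal characteristic group is a ketone (C=O on an internal carbon), named with the suffix -one.
The chain contains a C≡C triple bond, so the unsaturation ending is -yne.
Number the chain so that numbering from this end puts the carbonyl group at C-3 rather than C-5.
That gives the carbonyl at C-3; the triple bond between C-5 and C-6; an ethyl group at C-4.
The name is 4-ethylhept-5-yn-3-one.

4-ethylhept-5-yn-3-one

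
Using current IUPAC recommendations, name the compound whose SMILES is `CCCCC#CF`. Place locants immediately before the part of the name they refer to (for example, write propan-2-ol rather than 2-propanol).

1-fluorohex-1-yne

The longest carbon chain that includes the multiple bond has 6 carbons, so the parent hydride is hexane.
The chain contains a C≡C triple bond, so the unsaturation ending is -yne.
Choose the numbering such that numbering from this end puts the triple bond at C-1 rather than C-5.
That gives the triple bond between C-1 and C-2; a fluoro group at C-1.
Assembling the pieces gives 1-fluorohex-1-yne.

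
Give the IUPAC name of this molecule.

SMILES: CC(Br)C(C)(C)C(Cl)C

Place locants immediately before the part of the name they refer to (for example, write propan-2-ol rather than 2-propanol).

The parent chain contains 5 carbons (pentane).
The numbering direction is chosen so that the locant sets are identical either way, so the alphabetically earlier bromo substituent takes the lower locant (2 rather than 4).
This places a bromo group at C-2; a chloro group at C-4; two methyl groups at C-3.
The substituents are ordered alphabetically, ignoring any di-/tri- multipliers.
The name is 2-bromo-4-chloro-3,3-dimethylpentane.

2-bromo-4-chloro-3,3-dimethylpentane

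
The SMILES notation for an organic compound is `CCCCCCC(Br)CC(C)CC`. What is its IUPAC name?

The longest carbon chain is 11 atoms: the parent is undecane.
Choose the numbering such that the substituent locant set {3,5} is lower than {7,9} at the first point of difference.
That gives a bromo group at C-5; a methyl group at C-3.
Prefixes are listed alphabetically: bromo, methyl.
The name is 5-bromo-3-methylundecane.

5-bromo-3-methylundecane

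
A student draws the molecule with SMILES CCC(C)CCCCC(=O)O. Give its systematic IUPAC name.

6-methyloctanoic acid

Counting along the main chain through the –COOH group gives 8 carbons: the parent is octane.
The highest-priority functional group is a carboxylic acid (terminal –COOH), so the name ends in -oic acid.
The numbering direction is chosen so that the carboxylic acid carbon is C-1 by definition.
This places a methyl group at C-6.
The name is 6-methyloctanoic acid.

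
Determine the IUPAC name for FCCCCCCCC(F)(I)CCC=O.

4,11-difluoro-4-iodoundecanal

Counting along the main chain through the –CHO group gives 11 carbons: the parent is undecane.
The highest-priority functional group is an aldehyde (terminal –CHO), so the name ends in -al.
Number the chain so that the aldehyde carbon is C-1 by definition.
That gives fluoro groups at C-4 and C-11; an iodo group at C-4.
Prefixes are listed alphabetically: fluoro, iodo.
The name is 4,11-difluoro-4-iodoundecanal.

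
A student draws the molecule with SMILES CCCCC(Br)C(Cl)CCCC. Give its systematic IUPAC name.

The parent chain contains 10 carbons (decane).
The numbering direction is chosen so that the locant sets are identical either way, so the alphabetically earlier bromo substituent takes the lower locant (5 rather than 6).
This places a bromo group at C-5; a chloro group at C-6.
Substituent prefixes are cited in alphabetical order (multiplying prefixes like di-/tri- are ignored for ordering).
Assembling the pieces gives 5-bromo-6-chlorodecane.

5-bromo-6-chlorodecane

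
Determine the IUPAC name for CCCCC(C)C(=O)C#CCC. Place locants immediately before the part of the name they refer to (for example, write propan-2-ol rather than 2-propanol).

6-methyldec-3-yn-5-one

Counting along the main chain through the carbonyl and the multiple bond gives 10 carbons: the parent is decane.
The principal characteristic group is a ketone (C=O on an internal carbon), named with the suffix -one.
The chain contains a C≡C triple bond, so the unsaturation ending is -yne.
Number the chain so that numbering from this end puts the carbonyl group at C-5 rather than C-6.
This places the carbonyl at C-5; the triple bond between C-3 and C-4; a methyl group at C-6.
Assembling the pieces gives 6-methyldec-3-yn-5-one.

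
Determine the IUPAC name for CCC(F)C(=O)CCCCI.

The longest chain bearing the carbonyl is 8 carbons long (octane).
The principal characteristic group is a ketone (C=O on an internal carbon), named with the suffix -one.
Choose the numbering such that numbering from this end puts the carbonyl group at C-4 rather than C-5.
That gives the carbonyl at C-4; a fluoro group at C-3; an iodo group at C-8.
Prefixes are listed alphabetically: fluoro, iodo.
Assembling the pieces gives 3-fluoro-8-iodooctan-4-one.

3-fluoro-8-iodooctan-4-one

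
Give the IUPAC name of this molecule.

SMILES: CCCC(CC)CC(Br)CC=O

Counting along the main chain through the –CHO group gives 8 carbons: the parent is octane.
An aldehyde (terminal –CHO) is the principal characteristic group, giving the suffix -al.
Choose the numbering such that the aldehyde carbon is C-1 by definition.
This places a bromo group at C-3; an ethyl group at C-5.
The substituents are ordered alphabetically, ignoring any di-/tri- multipliers.
Putting it together: 3-bromo-5-ethyloctanal.

3-bromo-5-ethyloctanal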